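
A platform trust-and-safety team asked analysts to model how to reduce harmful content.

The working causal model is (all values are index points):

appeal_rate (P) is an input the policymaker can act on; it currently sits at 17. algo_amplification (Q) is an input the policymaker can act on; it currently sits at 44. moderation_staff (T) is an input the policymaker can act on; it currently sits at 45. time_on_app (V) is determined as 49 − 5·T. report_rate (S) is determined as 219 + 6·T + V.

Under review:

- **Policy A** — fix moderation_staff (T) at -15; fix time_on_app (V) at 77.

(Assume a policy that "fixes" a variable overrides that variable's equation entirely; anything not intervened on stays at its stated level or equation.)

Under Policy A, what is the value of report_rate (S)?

206

Policy A (T := -15, V := 77):
  T = -15
  V = 77
  S = 219 + 6·(-15) + 77 = 206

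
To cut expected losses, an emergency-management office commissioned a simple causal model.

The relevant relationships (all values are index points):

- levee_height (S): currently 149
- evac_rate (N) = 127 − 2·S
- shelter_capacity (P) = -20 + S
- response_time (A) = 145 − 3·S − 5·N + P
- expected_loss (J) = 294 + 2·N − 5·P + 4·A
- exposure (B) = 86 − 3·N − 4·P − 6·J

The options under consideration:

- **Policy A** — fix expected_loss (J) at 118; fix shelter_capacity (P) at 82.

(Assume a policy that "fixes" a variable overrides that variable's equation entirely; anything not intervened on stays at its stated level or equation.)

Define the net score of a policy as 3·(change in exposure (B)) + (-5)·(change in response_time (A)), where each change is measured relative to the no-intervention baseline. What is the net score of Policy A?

35305

Baseline:
  S = 149
  N = 127 − 2·149 = -171
  P = -20 + 149 = 129
  A = 145 − 3·149 − 5·(-171) + 129 = 682
  J = 294 + 2·(-171) − 5·129 + 4·682 = 2035
  B = 86 − 3·(-171) − 4·129 − 6·2035 = -12127
Policy A (J := 118, P := 82):
  S = 149
  N = 127 − 2·149 = -171
  P = 82
  A = 145 − 3·149 − 5·(-171) + 82 = 635
  J = 118
  B = 86 − 3·(-171) − 4·82 − 6·118 = -437
ΔB = -437 − (-12127) = 11690; ΔA = 635 − 682 = -47
Score = 3·11690 + (-5)·(-47) = 35305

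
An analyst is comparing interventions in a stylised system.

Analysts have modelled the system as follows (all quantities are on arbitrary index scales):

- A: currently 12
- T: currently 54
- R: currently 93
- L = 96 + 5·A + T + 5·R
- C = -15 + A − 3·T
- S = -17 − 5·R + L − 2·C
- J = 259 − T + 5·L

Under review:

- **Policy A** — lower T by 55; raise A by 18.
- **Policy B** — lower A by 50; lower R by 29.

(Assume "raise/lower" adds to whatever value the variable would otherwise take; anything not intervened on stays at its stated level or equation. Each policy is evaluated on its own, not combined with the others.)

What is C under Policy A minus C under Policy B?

233

Policy A (T − 55, A + 18):
  A = 12 + 18 = 30
  T = 54 − 55 = -1
  C = -15 + 30 − 3·(-1) = 18
Policy B (A − 50, R − 29):
  A = 12 − 50 = -38
  T = 54
  C = -15 + (-38) − 3·54 = -215
C: 18 − (-215) = 233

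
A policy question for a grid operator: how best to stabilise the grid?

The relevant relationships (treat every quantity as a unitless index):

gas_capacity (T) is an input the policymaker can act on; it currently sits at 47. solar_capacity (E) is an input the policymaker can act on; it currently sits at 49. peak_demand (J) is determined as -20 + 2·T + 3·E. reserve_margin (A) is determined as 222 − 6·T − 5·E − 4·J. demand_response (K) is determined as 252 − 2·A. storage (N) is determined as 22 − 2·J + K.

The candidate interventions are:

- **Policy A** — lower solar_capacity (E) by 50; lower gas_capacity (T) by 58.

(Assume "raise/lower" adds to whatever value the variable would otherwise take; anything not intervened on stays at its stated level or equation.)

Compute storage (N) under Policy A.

Policy A (E − 50, T − 58):
  T = 47 − 58 = -11
  E = 49 − 50 = -1
  J = -20 + 2·(-11) + 3·(-1) = -45
  A = 222 − 6·(-11) − 5·(-1) − 4·(-45) = 473
  K = 252 − 2·473 = -694
  N = 22 − 2·(-45) + (-694) = -582

-582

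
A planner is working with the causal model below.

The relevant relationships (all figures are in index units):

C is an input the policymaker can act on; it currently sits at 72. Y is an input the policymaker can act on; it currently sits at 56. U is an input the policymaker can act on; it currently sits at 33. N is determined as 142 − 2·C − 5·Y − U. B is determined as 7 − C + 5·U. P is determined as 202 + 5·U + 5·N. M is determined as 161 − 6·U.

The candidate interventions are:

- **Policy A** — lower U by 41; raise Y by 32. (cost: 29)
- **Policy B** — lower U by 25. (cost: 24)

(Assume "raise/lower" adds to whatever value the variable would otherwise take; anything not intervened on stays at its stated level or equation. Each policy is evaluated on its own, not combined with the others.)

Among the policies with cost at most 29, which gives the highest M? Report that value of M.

Policy A (U − 41, Y + 32):
  U = 33 − 41 = -8
  M = 161 − 6·(-8) = 209
Policy B (U − 25):
  U = 33 − 25 = 8
  M = 161 − 6·8 = 113
Comparing — Policy A: M=209, Policy B: M=113. Highest is 209 (Policy A).

209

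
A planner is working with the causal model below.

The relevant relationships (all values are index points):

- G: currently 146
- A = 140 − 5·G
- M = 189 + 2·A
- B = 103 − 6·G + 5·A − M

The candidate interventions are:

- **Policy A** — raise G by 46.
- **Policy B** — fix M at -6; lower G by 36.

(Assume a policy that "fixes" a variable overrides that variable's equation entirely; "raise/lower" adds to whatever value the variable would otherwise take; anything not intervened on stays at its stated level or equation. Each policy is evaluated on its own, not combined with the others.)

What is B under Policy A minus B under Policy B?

-1097

Policy A (G + 46):
  G = 146 + 46 = 192
  A = 140 − 5·192 = -820
  M = 189 + 2·(-820) = -1451
  B = 103 − 6·192 + 5·(-820) − (-1451) = -3698
Policy B (M := -6, G − 36):
  G = 146 − 36 = 110
  A = 140 − 5·110 = -410
  M = -6
  B = 103 − 6·110 + 5·(-410) − (-6) = -2601
B: -3698 − (-2601) = -1097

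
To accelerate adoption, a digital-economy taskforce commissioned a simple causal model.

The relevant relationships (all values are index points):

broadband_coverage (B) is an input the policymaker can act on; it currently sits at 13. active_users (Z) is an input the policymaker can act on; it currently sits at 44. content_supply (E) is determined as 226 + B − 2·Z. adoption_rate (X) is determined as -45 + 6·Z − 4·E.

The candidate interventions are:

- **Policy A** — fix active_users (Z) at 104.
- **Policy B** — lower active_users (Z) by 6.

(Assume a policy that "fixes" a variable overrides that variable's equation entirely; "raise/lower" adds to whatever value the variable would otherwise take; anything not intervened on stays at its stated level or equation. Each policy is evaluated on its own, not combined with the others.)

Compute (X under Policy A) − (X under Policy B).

924

Policy A (Z := 104):
  B = 13
  Z = 104
  E = 226 + 13 − 2·104 = 31
  X = -45 + 6·104 − 4·31 = 455
Policy B (Z − 6):
  B = 13
  Z = 44 − 6 = 38
  E = 226 + 13 − 2·38 = 163
  X = -45 + 6·38 − 4·163 = -469
X: 455 − (-469) = 924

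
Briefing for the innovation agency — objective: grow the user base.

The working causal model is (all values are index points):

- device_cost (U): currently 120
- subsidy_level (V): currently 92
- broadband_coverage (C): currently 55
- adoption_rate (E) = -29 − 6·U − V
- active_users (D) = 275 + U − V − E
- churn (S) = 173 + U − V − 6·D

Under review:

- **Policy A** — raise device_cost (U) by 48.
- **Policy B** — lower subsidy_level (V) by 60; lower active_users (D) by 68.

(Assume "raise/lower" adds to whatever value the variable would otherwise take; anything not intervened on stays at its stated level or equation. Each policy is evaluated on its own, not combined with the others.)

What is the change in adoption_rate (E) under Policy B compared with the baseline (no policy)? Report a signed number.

Baseline:
  U = 120
  V = 92
  E = -29 − 6·120 − 92 = -841
Policy B (V − 60, D − 68):
  U = 120
  V = 92 − 60 = 32
  E = -29 − 6·120 − 32 = -781
Change in E: -781 − (-841) = 60

60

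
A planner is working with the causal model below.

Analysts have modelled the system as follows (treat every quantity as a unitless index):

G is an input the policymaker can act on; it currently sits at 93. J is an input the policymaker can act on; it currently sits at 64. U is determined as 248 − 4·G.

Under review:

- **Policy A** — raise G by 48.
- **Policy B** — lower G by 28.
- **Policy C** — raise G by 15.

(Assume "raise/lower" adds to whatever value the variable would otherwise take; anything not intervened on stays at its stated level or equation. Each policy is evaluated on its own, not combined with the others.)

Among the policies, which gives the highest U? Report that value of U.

-12

Policy A (G + 48):
  G = 93 + 48 = 141
  U = 248 − 4·141 = -316
Policy B (G − 28):
  G = 93 − 28 = 65
  U = 248 − 4·65 = -12
Policy C (G + 15):
  G = 93 + 15 = 108
  U = 248 − 4·108 = -184
Comparing — Policy A: U=-316, Policy B: U=-12, Policy C: U=-184. Highest is -12 (Policy B).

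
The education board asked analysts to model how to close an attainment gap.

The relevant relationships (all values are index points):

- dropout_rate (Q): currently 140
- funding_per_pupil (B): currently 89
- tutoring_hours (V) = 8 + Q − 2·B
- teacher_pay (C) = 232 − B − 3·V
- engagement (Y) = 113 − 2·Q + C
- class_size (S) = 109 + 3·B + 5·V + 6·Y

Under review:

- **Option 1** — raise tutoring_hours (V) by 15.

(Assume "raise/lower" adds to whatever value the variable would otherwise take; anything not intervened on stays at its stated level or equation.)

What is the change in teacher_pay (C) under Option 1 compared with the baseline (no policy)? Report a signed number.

Baseline:
  Q = 140
  B = 89
  V = 8 + 140 − 2·89 = -30
  C = 232 − 89 − 3·(-30) = 233
Option 1 (V + 15):
  Q = 140
  B = 89
  V = 8 + 140 − 2·89 (+15 from intervention) = -15
  C = 232 − 89 − 3·(-15) = 188
Change in C: 188 − 233 = -45

-45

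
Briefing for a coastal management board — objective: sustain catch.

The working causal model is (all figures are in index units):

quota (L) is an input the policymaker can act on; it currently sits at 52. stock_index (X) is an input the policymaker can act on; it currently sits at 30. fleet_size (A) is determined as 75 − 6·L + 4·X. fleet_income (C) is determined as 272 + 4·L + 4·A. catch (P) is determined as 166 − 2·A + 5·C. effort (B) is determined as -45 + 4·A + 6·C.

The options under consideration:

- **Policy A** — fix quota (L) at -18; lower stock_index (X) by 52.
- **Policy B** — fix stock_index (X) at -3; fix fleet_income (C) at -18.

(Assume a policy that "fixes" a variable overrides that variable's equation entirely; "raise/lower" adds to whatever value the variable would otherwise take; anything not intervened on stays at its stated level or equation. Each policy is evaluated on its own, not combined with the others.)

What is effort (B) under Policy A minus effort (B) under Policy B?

4964

Policy A (L := -18, X − 52):
  L = -18
  X = 30 − 52 = -22
  A = 75 − 6·(-18) + 4·(-22) = 95
  C = 272 + 4·(-18) + 4·95 = 580
  B = -45 + 4·95 + 6·580 = 3815
Policy B (X := -3, C := -18):
  L = 52
  X = -3
  A = 75 − 6·52 + 4·(-3) = -249
  C = -18
  B = -45 + 4·(-249) + 6·(-18) = -1149
B: 3815 − (-1149) = 4964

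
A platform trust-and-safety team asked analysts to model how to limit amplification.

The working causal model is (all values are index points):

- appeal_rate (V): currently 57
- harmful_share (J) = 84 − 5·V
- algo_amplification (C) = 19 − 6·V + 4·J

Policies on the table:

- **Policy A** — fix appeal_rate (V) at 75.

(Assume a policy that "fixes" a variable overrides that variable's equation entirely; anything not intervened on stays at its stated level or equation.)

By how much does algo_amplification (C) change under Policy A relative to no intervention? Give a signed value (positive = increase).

-468

Baseline:
  V = 57
  J = 84 − 5·57 = -201
  C = 19 − 6·57 + 4·(-201) = -1127
Policy A (V := 75):
  V = 75
  J = 84 − 5·75 = -291
  C = 19 − 6·75 + 4·(-291) = -1595
Change in C: -1595 − (-1127) = -468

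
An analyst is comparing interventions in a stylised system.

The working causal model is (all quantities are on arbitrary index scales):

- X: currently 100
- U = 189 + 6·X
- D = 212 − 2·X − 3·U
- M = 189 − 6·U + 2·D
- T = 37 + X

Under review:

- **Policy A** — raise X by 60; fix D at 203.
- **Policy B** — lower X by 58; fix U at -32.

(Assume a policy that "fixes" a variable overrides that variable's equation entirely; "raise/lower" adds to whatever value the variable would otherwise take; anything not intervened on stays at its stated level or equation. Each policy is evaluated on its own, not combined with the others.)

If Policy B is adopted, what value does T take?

79

Policy B (X − 58, U := -32):
  X = 100 − 58 = 42
  T = 37 + 42 = 79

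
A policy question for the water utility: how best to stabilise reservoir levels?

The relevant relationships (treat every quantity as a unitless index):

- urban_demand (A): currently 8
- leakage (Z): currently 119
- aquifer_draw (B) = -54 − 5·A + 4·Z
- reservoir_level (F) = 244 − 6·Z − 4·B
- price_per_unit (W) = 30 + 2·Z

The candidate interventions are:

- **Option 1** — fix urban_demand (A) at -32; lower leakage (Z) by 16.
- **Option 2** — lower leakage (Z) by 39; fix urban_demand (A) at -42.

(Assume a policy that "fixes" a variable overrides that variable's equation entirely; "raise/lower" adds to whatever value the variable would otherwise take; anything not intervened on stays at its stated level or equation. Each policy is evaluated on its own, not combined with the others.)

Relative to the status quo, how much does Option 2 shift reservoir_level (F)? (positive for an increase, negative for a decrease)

Baseline:
  A = 8
  Z = 119
  B = -54 − 5·8 + 4·119 = 382
  F = 244 − 6·119 − 4·382 = -1998
Option 2 (Z − 39, A := -42):
  A = -42
  Z = 119 − 39 = 80
  B = -54 − 5·(-42) + 4·80 = 476
  F = 244 − 6·80 − 4·476 = -2140
Change in F: -2140 − (-1998) = -142

-142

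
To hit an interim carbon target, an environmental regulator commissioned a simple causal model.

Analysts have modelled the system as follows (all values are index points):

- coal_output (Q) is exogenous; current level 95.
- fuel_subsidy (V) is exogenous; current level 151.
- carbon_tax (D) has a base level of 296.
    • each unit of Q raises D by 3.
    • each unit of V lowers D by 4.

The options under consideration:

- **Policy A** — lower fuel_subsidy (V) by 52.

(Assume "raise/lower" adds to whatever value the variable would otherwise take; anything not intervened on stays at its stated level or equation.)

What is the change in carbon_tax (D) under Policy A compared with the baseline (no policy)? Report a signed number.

Baseline:
  Q = 95
  V = 151
  D = 296 + 3·95 − 4·151 = -23
Policy A (V − 52):
  Q = 95
  V = 151 − 52 = 99
  D = 296 + 3·95 − 4·99 = 185
Change in D: 185 − (-23) = 208

208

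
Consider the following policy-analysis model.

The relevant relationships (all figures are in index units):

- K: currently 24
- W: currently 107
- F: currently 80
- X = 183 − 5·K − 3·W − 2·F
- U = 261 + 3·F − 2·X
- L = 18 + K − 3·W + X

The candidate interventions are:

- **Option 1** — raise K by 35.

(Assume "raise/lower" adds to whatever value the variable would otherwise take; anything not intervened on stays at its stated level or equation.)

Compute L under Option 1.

Option 1 (K + 35):
  K = 24 + 35 = 59
  W = 107
  F = 80
  X = 183 − 5·59 − 3·107 − 2·80 = -593
  L = 18 + 59 − 3·107 + (-593) = -837

-837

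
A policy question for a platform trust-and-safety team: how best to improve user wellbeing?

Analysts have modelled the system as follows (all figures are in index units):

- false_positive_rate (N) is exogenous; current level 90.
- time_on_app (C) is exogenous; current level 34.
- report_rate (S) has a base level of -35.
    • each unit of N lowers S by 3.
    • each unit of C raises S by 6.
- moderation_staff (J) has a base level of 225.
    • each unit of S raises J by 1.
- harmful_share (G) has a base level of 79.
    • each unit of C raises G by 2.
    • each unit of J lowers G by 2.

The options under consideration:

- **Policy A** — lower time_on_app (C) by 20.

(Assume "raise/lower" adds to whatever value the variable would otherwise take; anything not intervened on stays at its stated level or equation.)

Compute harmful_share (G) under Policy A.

99

Policy A (C − 20):
  N = 90
  C = 34 − 20 = 14
  S = -35 − 3·90 + 6·14 = -221
  J = 225 + (-221) = 4
  G = 79 + 2·14 − 2·4 = 99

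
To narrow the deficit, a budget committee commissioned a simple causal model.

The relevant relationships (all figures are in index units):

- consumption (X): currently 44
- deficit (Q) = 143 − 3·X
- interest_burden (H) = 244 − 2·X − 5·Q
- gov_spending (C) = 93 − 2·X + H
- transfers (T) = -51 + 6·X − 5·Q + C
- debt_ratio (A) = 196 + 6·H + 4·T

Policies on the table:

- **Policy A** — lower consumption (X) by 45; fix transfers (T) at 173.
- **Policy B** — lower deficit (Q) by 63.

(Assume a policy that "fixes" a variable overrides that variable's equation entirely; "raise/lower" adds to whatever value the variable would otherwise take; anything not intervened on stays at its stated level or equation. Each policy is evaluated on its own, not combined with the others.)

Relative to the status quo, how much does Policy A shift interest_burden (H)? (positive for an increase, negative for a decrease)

-585

Baseline:
  X = 44
  Q = 143 − 3·44 = 11
  H = 244 − 2·44 − 5·11 = 101
Policy A (X − 45, T := 173):
  X = 44 − 45 = -1
  Q = 143 − 3·(-1) = 146
  H = 244 − 2·(-1) − 5·146 = -484
Change in H: -484 − 101 = -585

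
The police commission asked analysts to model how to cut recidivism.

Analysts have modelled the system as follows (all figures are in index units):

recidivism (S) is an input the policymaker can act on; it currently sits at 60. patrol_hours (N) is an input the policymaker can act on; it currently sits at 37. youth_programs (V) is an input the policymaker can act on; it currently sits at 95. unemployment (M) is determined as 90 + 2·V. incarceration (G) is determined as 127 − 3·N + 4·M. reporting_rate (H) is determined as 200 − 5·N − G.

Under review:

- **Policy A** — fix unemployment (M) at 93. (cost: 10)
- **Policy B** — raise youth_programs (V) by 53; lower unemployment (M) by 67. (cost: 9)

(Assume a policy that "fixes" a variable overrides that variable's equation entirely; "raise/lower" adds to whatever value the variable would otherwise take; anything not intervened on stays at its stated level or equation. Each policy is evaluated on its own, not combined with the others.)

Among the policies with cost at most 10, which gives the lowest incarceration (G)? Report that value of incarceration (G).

388

Policy A (M := 93):
  N = 37
  V = 95
  M = 93
  G = 127 − 3·37 + 4·93 = 388
Policy B (V + 53, M − 67):
  N = 37
  V = 95 + 53 = 148
  M = 90 + 2·148 (−67 from intervention) = 319
  G = 127 − 3·37 + 4·319 = 1292
Comparing — Policy A: G=388, Policy B: G=1292. Lowest is 388 (Policy A).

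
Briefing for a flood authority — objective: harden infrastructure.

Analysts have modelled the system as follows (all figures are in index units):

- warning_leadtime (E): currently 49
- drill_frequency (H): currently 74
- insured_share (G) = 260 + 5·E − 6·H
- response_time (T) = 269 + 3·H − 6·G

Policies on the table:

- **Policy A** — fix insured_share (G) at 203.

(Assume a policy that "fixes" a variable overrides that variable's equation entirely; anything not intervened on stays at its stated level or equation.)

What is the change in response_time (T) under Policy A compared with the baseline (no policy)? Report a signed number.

Baseline:
  E = 49
  H = 74
  G = 260 + 5·49 − 6·74 = 61
  T = 269 + 3·74 − 6·61 = 125
Policy A (G := 203):
  E = 49
  H = 74
  G = 203
  T = 269 + 3·74 − 6·203 = -727
Change in T: -727 − 125 = -852

-852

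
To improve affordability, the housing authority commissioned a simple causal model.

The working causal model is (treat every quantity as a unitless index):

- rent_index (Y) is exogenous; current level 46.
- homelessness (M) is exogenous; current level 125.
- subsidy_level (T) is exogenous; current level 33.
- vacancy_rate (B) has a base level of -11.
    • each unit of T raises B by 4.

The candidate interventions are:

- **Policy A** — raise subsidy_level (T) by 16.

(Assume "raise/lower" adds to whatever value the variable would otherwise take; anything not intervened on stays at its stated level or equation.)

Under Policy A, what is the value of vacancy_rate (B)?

Policy A (T + 16):
  T = 33 + 16 = 49
  B = -11 + 4·49 = 185

185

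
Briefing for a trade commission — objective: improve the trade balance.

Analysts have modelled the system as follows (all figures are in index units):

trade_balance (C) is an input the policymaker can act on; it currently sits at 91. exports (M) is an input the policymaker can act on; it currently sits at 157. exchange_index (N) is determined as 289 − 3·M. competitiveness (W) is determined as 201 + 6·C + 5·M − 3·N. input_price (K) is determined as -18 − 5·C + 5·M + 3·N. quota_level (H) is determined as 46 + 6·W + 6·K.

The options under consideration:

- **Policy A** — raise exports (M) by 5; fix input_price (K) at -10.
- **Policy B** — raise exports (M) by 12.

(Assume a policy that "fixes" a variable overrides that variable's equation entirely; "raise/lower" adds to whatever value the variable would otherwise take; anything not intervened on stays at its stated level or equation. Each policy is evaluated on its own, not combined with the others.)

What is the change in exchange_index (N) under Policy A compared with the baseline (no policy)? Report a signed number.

-15

Baseline:
  M = 157
  N = 289 − 3·157 = -182
Policy A (M + 5, K := -10):
  M = 157 + 5 = 162
  N = 289 − 3·162 = -197
Change in N: -197 − (-182) = -15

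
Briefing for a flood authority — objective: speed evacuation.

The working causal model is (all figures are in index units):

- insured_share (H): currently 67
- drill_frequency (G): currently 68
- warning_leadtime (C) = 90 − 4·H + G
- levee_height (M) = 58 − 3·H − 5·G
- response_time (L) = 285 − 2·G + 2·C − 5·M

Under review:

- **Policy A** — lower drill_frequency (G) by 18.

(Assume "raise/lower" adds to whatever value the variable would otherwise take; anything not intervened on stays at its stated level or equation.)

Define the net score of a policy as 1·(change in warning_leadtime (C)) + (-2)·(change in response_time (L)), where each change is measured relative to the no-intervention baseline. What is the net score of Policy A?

882

Baseline:
  H = 67
  G = 68
  C = 90 − 4·67 + 68 = -110
  M = 58 − 3·67 − 5·68 = -483
  L = 285 − 2·68 + 2·(-110) − 5·(-483) = 2344
Policy A (G − 18):
  H = 67
  G = 68 − 18 = 50
  C = 90 − 4·67 + 50 = -128
  M = 58 − 3·67 − 5·50 = -393
  L = 285 − 2·50 + 2·(-128) − 5·(-393) = 1894
ΔC = -128 − (-110) = -18; ΔL = 1894 − 2344 = -450
Score = 1·(-18) + (-2)·(-450) = 882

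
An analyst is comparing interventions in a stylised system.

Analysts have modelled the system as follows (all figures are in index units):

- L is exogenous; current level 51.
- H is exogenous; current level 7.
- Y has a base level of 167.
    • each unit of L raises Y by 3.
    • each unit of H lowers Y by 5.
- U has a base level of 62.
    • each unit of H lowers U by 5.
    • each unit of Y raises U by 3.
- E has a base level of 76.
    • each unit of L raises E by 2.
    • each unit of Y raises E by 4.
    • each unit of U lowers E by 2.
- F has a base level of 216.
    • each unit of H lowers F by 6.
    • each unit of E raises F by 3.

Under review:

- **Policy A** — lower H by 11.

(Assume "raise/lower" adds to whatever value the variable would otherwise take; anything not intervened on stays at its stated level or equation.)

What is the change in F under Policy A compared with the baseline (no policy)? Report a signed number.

-594

Baseline:
  L = 51
  H = 7
  Y = 167 + 3·51 − 5·7 = 285
  U = 62 − 5·7 + 3·285 = 882
  E = 76 + 2·51 + 4·285 − 2·882 = -446
  F = 216 − 6·7 + 3·(-446) = -1164
Policy A (H − 11):
  L = 51
  H = 7 − 11 = -4
  Y = 167 + 3·51 − 5·(-4) = 340
  U = 62 − 5·(-4) + 3·340 = 1102
  E = 76 + 2·51 + 4·340 − 2·1102 = -666
  F = 216 − 6·(-4) + 3·(-666) = -1758
Change in F: -1758 − (-1164) = -594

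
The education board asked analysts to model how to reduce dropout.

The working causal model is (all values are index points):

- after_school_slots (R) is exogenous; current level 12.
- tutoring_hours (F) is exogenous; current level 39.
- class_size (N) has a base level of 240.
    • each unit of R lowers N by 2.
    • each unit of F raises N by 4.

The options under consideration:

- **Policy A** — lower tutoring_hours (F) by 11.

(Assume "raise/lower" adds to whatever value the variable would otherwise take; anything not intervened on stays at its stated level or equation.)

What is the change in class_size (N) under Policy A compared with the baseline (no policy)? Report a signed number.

Baseline:
  R = 12
  F = 39
  N = 240 − 2·12 + 4·39 = 372
Policy A (F − 11):
  R = 12
  F = 39 − 11 = 28
  N = 240 − 2·12 + 4·28 = 328
Change in N: 328 − 372 = -44

-44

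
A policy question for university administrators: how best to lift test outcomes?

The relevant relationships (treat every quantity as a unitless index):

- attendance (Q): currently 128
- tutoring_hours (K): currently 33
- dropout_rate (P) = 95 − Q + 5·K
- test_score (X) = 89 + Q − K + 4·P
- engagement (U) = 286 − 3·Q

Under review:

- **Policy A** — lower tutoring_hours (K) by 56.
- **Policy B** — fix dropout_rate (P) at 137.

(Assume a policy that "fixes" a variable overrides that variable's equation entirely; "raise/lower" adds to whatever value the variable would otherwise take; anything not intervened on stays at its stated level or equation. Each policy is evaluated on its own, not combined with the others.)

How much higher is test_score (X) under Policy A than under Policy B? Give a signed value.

Policy A (K − 56):
  Q = 128
  K = 33 − 56 = -23
  P = 95 − 128 + 5·(-23) = -148
  X = 89 + 128 − (-23) + 4·(-148) = -352
Policy B (P := 137):
  Q = 128
  K = 33
  P = 137
  X = 89 + 128 − 33 + 4·137 = 732
X: -352 − 732 = -1084

-1084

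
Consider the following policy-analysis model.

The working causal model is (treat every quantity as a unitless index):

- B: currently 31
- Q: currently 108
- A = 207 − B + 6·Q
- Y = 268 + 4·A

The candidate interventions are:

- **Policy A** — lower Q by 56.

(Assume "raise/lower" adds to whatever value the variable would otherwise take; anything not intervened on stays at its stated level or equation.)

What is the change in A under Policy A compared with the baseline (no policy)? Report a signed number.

Baseline:
  B = 31
  Q = 108
  A = 207 − 31 + 6·108 = 824
Policy A (Q − 56):
  B = 31
  Q = 108 − 56 = 52
  A = 207 − 31 + 6·52 = 488
Change in A: 488 − 824 = -336

-336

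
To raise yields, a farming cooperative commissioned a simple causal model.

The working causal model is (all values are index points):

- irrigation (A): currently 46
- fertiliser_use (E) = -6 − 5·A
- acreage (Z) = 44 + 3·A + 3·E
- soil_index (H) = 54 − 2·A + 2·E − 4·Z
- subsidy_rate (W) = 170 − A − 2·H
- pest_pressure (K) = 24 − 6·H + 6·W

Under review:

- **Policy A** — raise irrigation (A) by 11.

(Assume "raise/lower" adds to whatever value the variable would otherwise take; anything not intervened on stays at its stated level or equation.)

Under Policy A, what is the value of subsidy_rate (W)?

-3867

Policy A (A + 11):
  A = 46 + 11 = 57
  E = -6 − 5·57 = -291
  Z = 44 + 3·57 + 3·(-291) = -658
  H = 54 − 2·57 + 2·(-291) − 4·(-658) = 1990
  W = 170 − 57 − 2·1990 = -3867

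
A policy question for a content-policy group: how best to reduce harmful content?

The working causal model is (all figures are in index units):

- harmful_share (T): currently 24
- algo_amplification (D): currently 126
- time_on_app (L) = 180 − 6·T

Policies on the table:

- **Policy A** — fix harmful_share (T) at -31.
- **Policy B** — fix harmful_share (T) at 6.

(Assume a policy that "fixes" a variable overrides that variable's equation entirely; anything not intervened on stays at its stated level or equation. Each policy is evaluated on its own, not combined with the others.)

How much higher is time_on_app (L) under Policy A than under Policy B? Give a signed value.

222

Policy A (T := -31):
  T = -31
  L = 180 − 6·(-31) = 366
Policy B (T := 6):
  T = 6
  L = 180 − 6·6 = 144
L: 366 − 144 = 222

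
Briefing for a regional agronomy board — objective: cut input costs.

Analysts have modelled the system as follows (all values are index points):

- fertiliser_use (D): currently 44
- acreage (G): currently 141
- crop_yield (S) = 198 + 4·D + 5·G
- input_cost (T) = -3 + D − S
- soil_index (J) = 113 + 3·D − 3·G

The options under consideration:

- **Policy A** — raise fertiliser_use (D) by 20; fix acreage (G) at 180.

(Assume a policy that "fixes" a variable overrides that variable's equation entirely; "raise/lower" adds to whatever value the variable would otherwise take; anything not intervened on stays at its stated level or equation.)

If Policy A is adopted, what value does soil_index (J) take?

Policy A (D + 20, G := 180):
  D = 44 + 20 = 64
  G = 180
  J = 113 + 3·64 − 3·180 = -235

-235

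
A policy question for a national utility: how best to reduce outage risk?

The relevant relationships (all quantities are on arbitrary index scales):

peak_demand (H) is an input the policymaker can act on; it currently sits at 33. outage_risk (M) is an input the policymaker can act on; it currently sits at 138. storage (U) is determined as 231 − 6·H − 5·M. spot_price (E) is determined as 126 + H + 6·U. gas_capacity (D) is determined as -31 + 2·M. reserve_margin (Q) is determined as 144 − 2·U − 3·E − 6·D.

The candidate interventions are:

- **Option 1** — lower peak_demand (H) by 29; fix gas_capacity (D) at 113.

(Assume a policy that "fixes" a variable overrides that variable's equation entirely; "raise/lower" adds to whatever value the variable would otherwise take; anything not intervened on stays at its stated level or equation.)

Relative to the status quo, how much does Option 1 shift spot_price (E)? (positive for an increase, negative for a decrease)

1015

Baseline:
  H = 33
  M = 138
  U = 231 − 6·33 − 5·138 = -657
  E = 126 + 33 + 6·(-657) = -3783
Option 1 (H − 29, D := 113):
  H = 33 − 29 = 4
  M = 138
  U = 231 − 6·4 − 5·138 = -483
  E = 126 + 4 + 6·(-483) = -2768
Change in E: -2768 − (-3783) = 1015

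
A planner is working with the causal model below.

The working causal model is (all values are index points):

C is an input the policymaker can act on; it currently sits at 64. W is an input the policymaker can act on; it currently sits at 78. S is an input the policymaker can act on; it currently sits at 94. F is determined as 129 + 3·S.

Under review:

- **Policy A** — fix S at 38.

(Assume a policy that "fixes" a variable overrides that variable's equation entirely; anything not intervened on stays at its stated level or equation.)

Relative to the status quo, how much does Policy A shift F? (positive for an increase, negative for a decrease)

-168

Baseline:
  S = 94
  F = 129 + 3·94 = 411
Policy A (S := 38):
  S = 38
  F = 129 + 3·38 = 243
Change in F: 243 − 411 = -168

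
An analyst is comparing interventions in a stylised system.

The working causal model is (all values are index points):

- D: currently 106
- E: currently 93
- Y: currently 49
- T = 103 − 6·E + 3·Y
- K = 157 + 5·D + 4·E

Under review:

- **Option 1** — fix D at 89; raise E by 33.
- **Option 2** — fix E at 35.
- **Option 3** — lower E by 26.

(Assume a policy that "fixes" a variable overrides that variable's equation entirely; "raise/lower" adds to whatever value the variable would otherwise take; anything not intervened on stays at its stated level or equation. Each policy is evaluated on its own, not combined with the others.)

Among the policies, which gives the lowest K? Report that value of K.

827

Option 1 (D := 89, E + 33):
  D = 89
  E = 93 + 33 = 126
  K = 157 + 5·89 + 4·126 = 1106
Option 2 (E := 35):
  D = 106
  E = 35
  K = 157 + 5·106 + 4·35 = 827
Option 3 (E − 26):
  D = 106
  E = 93 − 26 = 67
  K = 157 + 5·106 + 4·67 = 955
Comparing — Option 1: K=1106, Option 2: K=827, Option 3: K=955. Lowest is 827 (Option 2).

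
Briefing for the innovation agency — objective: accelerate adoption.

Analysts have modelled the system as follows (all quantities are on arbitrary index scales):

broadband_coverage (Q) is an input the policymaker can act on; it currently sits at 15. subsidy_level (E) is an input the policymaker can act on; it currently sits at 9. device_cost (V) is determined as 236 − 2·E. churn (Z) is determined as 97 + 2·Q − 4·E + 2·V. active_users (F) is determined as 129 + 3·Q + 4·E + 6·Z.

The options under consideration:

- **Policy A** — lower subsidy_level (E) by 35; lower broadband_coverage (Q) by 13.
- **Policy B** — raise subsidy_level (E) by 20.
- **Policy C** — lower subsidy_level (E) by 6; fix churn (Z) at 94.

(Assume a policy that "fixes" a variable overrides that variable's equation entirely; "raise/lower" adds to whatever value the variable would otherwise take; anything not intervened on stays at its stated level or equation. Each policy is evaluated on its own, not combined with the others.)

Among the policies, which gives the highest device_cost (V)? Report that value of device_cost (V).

288

Policy A (E − 35, Q − 13):
  E = 9 − 35 = -26
  V = 236 − 2·(-26) = 288
Policy B (E + 20):
  E = 9 + 20 = 29
  V = 236 − 2·29 = 178
Policy C (E − 6, Z := 94):
  E = 9 − 6 = 3
  V = 236 − 2·3 = 230
Comparing — Policy A: V=288, Policy B: V=178, Policy C: V=230. Highest is 288 (Policy A).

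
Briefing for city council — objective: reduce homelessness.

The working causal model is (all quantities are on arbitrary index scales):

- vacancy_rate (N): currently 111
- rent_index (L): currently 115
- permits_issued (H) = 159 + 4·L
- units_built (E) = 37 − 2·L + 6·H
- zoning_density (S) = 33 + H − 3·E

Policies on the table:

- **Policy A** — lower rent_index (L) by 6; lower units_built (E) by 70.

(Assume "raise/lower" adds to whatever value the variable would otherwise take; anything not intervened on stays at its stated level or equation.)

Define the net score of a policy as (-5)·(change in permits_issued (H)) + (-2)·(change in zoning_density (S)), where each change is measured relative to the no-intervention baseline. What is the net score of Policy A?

Baseline:
  L = 115
  H = 159 + 4·115 = 619
  E = 37 − 2·115 + 6·619 = 3521
  S = 33 + 619 − 3·3521 = -9911
Policy A (L − 6, E − 70):
  L = 115 − 6 = 109
  H = 159 + 4·109 = 595
  E = 37 − 2·109 + 6·595 (−70 from intervention) = 3319
  S = 33 + 595 − 3·3319 = -9329
ΔH = 595 − 619 = -24; ΔS = -9329 − (-9911) = 582
Score = (-5)·(-24) + (-2)·582 = -1044

-1044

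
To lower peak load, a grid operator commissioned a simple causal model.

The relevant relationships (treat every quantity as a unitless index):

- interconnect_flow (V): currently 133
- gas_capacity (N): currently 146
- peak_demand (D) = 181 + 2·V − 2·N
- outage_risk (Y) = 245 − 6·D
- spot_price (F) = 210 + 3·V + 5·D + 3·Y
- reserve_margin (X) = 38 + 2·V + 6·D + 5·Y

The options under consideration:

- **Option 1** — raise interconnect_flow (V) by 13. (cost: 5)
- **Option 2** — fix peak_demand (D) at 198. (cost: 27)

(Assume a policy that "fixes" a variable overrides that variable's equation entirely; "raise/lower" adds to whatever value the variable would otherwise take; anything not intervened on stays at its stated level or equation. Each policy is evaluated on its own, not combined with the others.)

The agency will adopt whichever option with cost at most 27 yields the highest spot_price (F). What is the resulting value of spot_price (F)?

-970

Option 1 (V + 13):
  V = 133 + 13 = 146
  N = 146
  D = 181 + 2·146 − 2·146 = 181
  Y = 245 − 6·181 = -841
  F = 210 + 3·146 + 5·181 + 3·(-841) = -970
Option 2 (D := 198):
  V = 133
  N = 146
  D = 198
  Y = 245 − 6·198 = -943
  F = 210 + 3·133 + 5·198 + 3·(-943) = -1230
Comparing — Option 1: F=-970, Option 2: F=-1230. Highest is -970 (Option 1).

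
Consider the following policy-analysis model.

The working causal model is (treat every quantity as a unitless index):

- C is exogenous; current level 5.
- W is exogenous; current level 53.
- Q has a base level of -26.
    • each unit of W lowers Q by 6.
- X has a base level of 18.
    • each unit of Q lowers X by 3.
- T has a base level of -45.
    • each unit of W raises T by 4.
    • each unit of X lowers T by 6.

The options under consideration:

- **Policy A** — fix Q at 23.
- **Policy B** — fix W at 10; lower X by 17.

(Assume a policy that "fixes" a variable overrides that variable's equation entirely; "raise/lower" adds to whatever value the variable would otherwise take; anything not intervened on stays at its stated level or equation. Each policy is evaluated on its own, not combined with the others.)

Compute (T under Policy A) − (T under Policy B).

Policy A (Q := 23):
  W = 53
  Q = 23
  X = 18 − 3·23 = -51
  T = -45 + 4·53 − 6·(-51) = 473
Policy B (W := 10, X − 17):
  W = 10
  Q = -26 − 6·10 = -86
  X = 18 − 3·(-86) (−17 from intervention) = 259
  T = -45 + 4·10 − 6·259 = -1559
T: 473 − (-1559) = 2032

2032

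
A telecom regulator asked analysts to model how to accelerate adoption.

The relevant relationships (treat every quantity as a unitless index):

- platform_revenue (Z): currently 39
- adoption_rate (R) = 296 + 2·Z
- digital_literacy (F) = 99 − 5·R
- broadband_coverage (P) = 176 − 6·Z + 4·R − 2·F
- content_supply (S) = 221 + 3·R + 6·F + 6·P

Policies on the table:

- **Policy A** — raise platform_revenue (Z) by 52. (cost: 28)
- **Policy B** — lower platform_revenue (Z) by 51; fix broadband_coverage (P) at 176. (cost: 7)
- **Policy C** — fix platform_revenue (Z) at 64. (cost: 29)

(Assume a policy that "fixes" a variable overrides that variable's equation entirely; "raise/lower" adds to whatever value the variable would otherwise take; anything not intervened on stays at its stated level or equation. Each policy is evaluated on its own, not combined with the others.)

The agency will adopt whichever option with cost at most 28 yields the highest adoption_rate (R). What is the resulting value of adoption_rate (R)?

478

Policy A (Z + 52):
  Z = 39 + 52 = 91
  R = 296 + 2·91 = 478
Policy B (Z − 51, P := 176):
  Z = 39 − 51 = -12
  R = 296 + 2·(-12) = 272
Comparing — Policy A: R=478, Policy B: R=272. Highest is 478 (Policy A).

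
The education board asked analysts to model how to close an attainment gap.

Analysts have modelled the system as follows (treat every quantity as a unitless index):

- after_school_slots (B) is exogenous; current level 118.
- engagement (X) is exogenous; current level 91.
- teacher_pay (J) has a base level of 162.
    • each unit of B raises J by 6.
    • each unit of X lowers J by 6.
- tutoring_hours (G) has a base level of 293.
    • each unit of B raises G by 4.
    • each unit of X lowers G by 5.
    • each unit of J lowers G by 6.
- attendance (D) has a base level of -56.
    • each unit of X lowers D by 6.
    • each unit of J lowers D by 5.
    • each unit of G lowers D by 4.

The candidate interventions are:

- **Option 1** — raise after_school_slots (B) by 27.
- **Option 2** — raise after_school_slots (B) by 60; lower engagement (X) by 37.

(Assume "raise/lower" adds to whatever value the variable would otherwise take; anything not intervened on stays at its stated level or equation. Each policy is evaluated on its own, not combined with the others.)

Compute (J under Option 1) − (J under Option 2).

Option 1 (B + 27):
  B = 118 + 27 = 145
  X = 91
  J = 162 + 6·145 − 6·91 = 486
Option 2 (B + 60, X − 37):
  B = 118 + 60 = 178
  X = 91 − 37 = 54
  J = 162 + 6·178 − 6·54 = 906
J: 486 − 906 = -420

-420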